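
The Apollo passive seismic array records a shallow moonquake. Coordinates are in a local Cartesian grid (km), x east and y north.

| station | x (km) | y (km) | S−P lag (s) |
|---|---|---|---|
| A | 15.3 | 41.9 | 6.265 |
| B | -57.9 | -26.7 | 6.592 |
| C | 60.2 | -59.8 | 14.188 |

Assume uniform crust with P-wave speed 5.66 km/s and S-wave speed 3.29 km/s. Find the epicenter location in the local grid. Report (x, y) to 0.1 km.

(-24.4, 12.8)

Distance from S−P lag: d = Δt · v_P v_S / (v_P − v_S) = Δt · (5.66·3.29)/(5.66−3.29) ≈ 7.8571·Δt.
So d_A = 49.22, d_B = 51.79, d_C = 111.48 km.
Circle about each station: (x − 15.3)² + (y − 41.9)² = 49.22²; (x + 57.9)² + (y + 26.7)² = 51.79²; (x − 60.2)² + (y + 59.8)² = 111.48².
Subtracting the A equation from the B and C equations removes the quadratic terms:
-146.4 x − 137.2 y = 1816.00
89.8 x − 203.4 y = -4794.80
Solving the 2×2 system: x ≈ -24.4, y ≈ 12.8 km.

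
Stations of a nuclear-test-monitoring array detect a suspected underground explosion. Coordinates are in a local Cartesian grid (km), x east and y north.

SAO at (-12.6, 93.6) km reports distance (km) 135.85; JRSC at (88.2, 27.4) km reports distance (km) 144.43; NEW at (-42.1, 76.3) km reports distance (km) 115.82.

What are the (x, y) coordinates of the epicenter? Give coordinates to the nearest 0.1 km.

Circle about each station: (x + 12.6)² + (y − 93.6)² = 135.85²; (x − 88.2)² + (y − 27.4)² = 144.43²; (x + 42.1)² + (y − 76.3)² = 115.82².
Subtracting pairs of circle equations eliminates x²+y² and gives linear equations (the radical axes):
201.6 x − 132.4 y = -2794.52
-59.0 x − 34.6 y = 3715.33
Solving the 2×2 system: x ≈ -39.8, y ≈ -39.5 km.

x ≈ -39.8 km, y ≈ -39.5 km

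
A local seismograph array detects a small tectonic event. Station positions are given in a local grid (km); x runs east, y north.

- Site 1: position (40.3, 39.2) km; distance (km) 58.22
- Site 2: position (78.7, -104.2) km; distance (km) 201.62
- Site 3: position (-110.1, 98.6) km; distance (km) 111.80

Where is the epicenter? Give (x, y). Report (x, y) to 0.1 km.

x ≈ 0.4 km, y ≈ 81.6 km

Circle about each station: (x − 40.3)² + (y − 39.2)² = 58.22²; (x − 78.7)² + (y + 104.2)² = 201.62²; (x + 110.1)² + (y − 98.6)² = 111.80².
Subtracting pairs of circle equations eliminates x²+y² and gives linear equations (the radical axes):
76.8 x − 286.8 y = -23370.46
-300.8 x + 118.8 y = 9573.57
Solving the 2×2 system: x ≈ 0.4, y ≈ 81.6 km.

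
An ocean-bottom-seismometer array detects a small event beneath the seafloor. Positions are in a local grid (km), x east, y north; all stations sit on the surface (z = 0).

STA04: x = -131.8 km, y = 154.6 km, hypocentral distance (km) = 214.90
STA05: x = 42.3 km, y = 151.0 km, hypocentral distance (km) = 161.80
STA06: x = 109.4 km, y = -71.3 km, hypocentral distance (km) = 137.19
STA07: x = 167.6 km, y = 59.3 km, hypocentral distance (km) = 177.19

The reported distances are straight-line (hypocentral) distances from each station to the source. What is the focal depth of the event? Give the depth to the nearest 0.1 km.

z ≈ 57.4 km

Each station gives a sphere (x−x_i)² + (y−y_i)² + z² = d_i² (stations at z=0).
Subtracting the STA04 sphere from STA05 and STA06: z² cancels, leaving linear equations in x and y:
348.2 x − 7.2 y = 3320.66
482.4 x − 451.8 y = 3140.56
Solving: x ≈ 9.605, y ≈ 3.304 km (keep extra digits for the depth step; rounded: 9.6, 3.3).
Then from the STA04 sphere: z² = 214.90² − (x + 131.8)² − (y − 154.6)² with x = 9.605, y = 3.304, so z ≈ 57.412 ≈ 57.4 km.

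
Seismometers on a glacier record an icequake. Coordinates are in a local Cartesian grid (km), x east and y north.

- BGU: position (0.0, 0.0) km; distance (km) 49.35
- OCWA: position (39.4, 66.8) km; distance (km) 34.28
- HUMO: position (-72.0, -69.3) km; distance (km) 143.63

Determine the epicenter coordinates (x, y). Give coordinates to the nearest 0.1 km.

Circle about each station: x² + y² = 49.35²; (x − 39.4)² + (y − 66.8)² = 34.28²; (x + 72.0)² + (y + 69.3)² = 143.63².
Subtracting the BGU equation from the OCWA and HUMO equations removes the quadratic terms:
78.8 x + 133.6 y = 7274.90
-144.0 x − 138.6 y = -8207.66
Solving the 2×2 system: x ≈ 10.6, y ≈ 48.2 km.

x ≈ 10.6 km, y ≈ 48.2 km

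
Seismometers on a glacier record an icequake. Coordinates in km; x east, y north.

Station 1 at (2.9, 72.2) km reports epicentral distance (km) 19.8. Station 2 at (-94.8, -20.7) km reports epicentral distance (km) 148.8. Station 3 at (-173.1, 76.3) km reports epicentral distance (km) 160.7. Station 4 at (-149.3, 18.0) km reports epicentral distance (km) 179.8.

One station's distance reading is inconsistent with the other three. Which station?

Station 3

Solve using three stations at a time. Using Station 1, Station 2, Station 4 (subtract circle equations pairwise → linear system) gives (x, y) ≈ (22.6, 70.7).
Distances from that point to each station vs reported:
  Station 1: calculated 19.7 vs reported 19.8 → residual 0.1 km
  Station 2: calculated 148.8 vs reported 148.8 → residual 0.0 km
  Station 3: calculated 195.8 vs reported 160.7 → residual 35.1 km
  Station 4: calculated 179.8 vs reported 179.8 → residual 0.0 km
Station 1, Station 2, Station 4 are mutually consistent (residuals ≈ 0); Station 3 is off by 35.1 km.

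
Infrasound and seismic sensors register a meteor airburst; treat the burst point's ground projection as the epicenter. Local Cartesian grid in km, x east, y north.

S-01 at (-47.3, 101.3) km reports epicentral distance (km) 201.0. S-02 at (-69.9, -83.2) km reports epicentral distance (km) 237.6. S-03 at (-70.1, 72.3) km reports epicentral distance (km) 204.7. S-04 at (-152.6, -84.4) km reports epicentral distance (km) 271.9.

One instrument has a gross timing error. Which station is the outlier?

Solve using three stations at a time. Using S-01, S-03, S-04 (subtract circle equations pairwise → linear system) gives (x, y) ≈ (111.7, -21.3).
Distances from that point to each station vs reported:
  S-01: calculated 200.8 vs reported 201.0 → residual 0.2 km
  S-02: calculated 191.9 vs reported 237.6 → residual 45.7 km
  S-03: calculated 204.5 vs reported 204.7 → residual 0.2 km
  S-04: calculated 271.7 vs reported 271.9 → residual 0.2 km
S-01, S-03, S-04 are mutually consistent (residuals ≈ 0); S-02 is off by 45.7 km.

S-02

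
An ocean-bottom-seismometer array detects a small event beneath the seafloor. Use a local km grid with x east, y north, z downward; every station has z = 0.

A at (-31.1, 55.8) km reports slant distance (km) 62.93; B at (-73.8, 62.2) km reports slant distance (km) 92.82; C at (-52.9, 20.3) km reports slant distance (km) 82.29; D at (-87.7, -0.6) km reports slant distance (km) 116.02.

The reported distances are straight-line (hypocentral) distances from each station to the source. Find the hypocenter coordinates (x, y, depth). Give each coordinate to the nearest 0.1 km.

x ≈ 0.9 km, y ≈ 51.3 km, depth ≈ 54.0 km

Each station gives a sphere (x−x_i)² + (y−y_i)² + z² = d_i² (stations at z=0).
Subtracting the A sphere from B and C: z² cancels, leaving linear equations in x and y:
-85.4 x + 12.8 y = 579.06
-43.6 x − 71.0 y = -3681.81
Solving: x ≈ 0.908, y ≈ 51.299 km (keep extra digits for the depth step; rounded: 0.9, 51.3).
Then from the A sphere: z² = 62.93² − (x + 31.1)² − (y − 55.8)² with x = 0.908, y = 51.299, so z ≈ 53.995 ≈ 54.0 km.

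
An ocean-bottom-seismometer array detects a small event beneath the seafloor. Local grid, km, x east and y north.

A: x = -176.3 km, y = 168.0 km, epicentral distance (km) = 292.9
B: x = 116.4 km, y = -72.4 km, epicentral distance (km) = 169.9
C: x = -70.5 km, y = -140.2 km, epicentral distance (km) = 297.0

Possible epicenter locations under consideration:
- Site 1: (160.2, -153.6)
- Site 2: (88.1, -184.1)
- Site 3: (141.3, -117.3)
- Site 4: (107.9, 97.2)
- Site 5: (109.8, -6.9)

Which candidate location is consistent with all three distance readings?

Site 4

For each candidate, compare |candidate − station| to the reported distance:
Site 1: residuals A 172.6, B 77.6, C 65.9 → max 172.6 km
Site 2: residuals A 147.4, B 54.7, C 132.4 → max 147.4 km
Site 3: residuals A 134.0, B 118.6, C 84.0 → max 134.0 km
Site 4: residuals A 0.0, B 0.1, C 0.0 → max 0.1 km
Site 5: residuals A 42.4, B 104.1, C 72.8 → max 104.1 km
Only Site 4 has all residuals ≈ 0.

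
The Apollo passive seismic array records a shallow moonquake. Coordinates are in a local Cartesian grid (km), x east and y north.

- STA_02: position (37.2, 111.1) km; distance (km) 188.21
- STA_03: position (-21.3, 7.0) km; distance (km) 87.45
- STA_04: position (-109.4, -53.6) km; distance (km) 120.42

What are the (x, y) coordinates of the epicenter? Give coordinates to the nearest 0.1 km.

Circle about each station: (x − 37.2)² + (y − 111.1)² = 188.21²; (x + 21.3)² + (y − 7.0)² = 87.45²; (x + 109.4)² + (y + 53.6)² = 120.42².
Subtracting pairs of circle equations eliminates x²+y² and gives linear equations (the radical axes):
-117.0 x − 208.2 y = 14551.14
-293.2 x − 329.4 y = 22036.30
Solving the 2×2 system: x ≈ 9.1, y ≈ -75.0 km.

9.1 km east, -75.0 km north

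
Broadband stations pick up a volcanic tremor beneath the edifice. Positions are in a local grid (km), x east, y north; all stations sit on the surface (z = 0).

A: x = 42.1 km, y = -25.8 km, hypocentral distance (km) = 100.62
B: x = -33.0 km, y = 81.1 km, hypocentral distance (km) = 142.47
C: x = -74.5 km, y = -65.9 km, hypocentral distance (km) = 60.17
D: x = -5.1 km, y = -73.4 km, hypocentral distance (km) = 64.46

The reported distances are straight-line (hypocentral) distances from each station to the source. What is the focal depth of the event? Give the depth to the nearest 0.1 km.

Each station gives a sphere (x−x_i)² + (y−y_i)² + z² = d_i² (stations at z=0).
Subtracting the A sphere from B and C: z² cancels, leaving linear equations in x and y:
-150.2 x + 213.8 y = -4945.16
-233.2 x − 80.2 y = 13958.97
Solving: x ≈ -41.804, y ≈ -52.498 km (keep extra digits for the depth step; rounded: -41.8, -52.5).
Then from the A sphere: z² = 100.62² − (x − 42.1)² − (y + 25.8)² with x = -41.804, y = -52.498, so z ≈ 48.700 ≈ 48.7 km.

z ≈ 48.7 km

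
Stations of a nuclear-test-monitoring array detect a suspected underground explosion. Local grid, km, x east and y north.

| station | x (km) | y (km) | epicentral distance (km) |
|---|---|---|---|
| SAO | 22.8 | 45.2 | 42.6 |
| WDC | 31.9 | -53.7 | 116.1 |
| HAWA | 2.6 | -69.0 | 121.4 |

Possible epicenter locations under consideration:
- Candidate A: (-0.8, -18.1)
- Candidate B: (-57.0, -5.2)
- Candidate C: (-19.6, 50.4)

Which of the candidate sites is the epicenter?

For each candidate, compare |candidate − station| to the reported distance:
Candidate A: residuals SAO 25.0, WDC 67.8, HAWA 70.4 → max 70.4 km
Candidate B: residuals SAO 51.8, WDC 14.8, HAWA 34.1 → max 51.8 km
Candidate C: residuals SAO 0.1, WDC 0.0, HAWA 0.0 → max 0.1 km
Only Candidate C has all residuals ≈ 0.

Candidate C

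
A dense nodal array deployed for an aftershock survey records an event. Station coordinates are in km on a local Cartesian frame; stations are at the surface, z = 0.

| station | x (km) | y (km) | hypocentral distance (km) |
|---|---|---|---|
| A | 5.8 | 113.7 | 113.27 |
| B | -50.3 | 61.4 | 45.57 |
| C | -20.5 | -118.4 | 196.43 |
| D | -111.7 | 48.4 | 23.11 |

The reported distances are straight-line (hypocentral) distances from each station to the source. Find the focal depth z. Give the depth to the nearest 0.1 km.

7.0 km

Each station gives a sphere (x−x_i)² + (y−y_i)² + z² = d_i² (stations at z=0).
Subtracting the A sphere from B and C: z² cancels, leaving linear equations in x and y:
-112.2 x − 104.6 y = 4092.19
-52.6 x − 464.2 y = -24277.17
Solving: x ≈ -95.295, y ≈ 63.097 km (keep extra digits for the depth step; rounded: -95.3, 63.1).
Then from the A sphere: z² = 113.27² − (x − 5.8)² − (y − 113.7)² with x = -95.295, y = 63.097, so z ≈ 7.016 ≈ 7.0 km.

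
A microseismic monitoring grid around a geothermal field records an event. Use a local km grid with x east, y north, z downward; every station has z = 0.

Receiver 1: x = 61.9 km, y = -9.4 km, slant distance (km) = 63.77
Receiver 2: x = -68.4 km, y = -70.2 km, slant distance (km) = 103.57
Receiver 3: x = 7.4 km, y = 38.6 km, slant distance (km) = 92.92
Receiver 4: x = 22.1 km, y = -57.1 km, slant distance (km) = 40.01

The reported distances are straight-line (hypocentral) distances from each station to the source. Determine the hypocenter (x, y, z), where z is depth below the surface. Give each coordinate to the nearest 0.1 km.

Each station gives a sphere (x−x_i)² + (y−y_i)² + z² = d_i² (stations at z=0).
Subtracting the Receiver 1 sphere from Receiver 2 and Receiver 3: z² cancels, leaving linear equations in x and y:
-260.6 x − 121.6 y = -973.50
-109.0 x + 96.0 y = -6942.76
Solving: x ≈ 24.501, y ≈ -44.502 km (keep extra digits for the depth step; rounded: 24.5, -44.5).
Then from the Receiver 1 sphere: z² = 63.77² − (x − 61.9)² − (y + 9.4)² with x = 24.501, y = -44.502, so z ≈ 37.892 ≈ 37.9 km.

(24.5, -44.5, 37.9)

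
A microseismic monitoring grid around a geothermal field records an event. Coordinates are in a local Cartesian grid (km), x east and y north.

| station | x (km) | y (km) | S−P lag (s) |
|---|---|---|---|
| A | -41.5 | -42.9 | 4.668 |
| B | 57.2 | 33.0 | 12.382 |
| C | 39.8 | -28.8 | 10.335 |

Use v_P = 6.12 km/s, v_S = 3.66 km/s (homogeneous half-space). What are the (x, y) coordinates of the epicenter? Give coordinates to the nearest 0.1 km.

Distance from S−P lag: d = Δt · v_P v_S / (v_P − v_S) = Δt · (6.12·3.66)/(6.12−3.66) ≈ 9.1054·Δt.
So d_A = 42.50, d_B = 112.74, d_C = 94.10 km.
Circle about each station: (x + 41.5)² + (y + 42.9)² = 42.50²; (x − 57.2)² + (y − 33.0)² = 112.74²; (x − 39.8)² + (y + 28.8)² = 94.10².
Subtracting the A equation from the B and C equations removes the quadratic terms:
197.4 x + 151.8 y = -10105.88
162.6 x + 28.2 y = -8197.74
Solving the 2×2 system: x ≈ -50.2, y ≈ -1.3 km.

(-50.2, -1.3)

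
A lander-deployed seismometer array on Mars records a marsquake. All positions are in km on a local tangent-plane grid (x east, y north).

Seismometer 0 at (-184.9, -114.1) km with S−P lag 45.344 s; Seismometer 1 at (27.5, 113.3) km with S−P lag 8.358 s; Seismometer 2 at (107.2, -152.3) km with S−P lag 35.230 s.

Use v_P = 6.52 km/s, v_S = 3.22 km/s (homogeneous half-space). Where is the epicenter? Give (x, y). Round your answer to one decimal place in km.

x ≈ 43.2 km, y ≈ 62.5 km

Distance from S−P lag: d = Δt · v_P v_S / (v_P − v_S) = Δt · (6.52·3.22)/(6.52−3.22) ≈ 6.3619·Δt.
So d_Seismometer 0 = 288.48, d_Seismometer 1 = 53.17, d_Seismometer 2 = 224.13 km.
Circle about each station: (x + 184.9)² + (y + 114.1)² = 288.48²; (x − 27.5)² + (y − 113.3)² = 53.17²; (x − 107.2)² + (y + 152.3)² = 224.13².
Subtracting pairs of circle equations eliminates x²+y² and gives linear equations (the radical axes):
424.8 x + 454.8 y = 46779.98
584.2 x − 76.4 y = 20466.76
Solving the 2×2 system: x ≈ 43.2, y ≈ 62.5 km.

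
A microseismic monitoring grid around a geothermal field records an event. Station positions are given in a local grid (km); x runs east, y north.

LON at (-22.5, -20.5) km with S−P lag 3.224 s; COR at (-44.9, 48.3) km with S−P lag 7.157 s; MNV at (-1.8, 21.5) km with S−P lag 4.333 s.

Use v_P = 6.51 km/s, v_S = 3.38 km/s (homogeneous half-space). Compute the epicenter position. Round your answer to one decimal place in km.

x ≈ -25.2 km, y ≈ 2.0 km

Distance from S−P lag: d = Δt · v_P v_S / (v_P − v_S) = Δt · (6.51·3.38)/(6.51−3.38) ≈ 7.0300·Δt.
So d_LON = 22.66, d_COR = 50.31, d_MNV = 30.46 km.
Circle about each station: (x + 22.5)² + (y + 20.5)² = 22.66²; (x + 44.9)² + (y − 48.3)² = 50.31²; (x + 1.8)² + (y − 21.5)² = 30.46².
Subtracting pairs of circle equations eliminates x²+y² and gives linear equations (the radical axes):
-44.8 x + 137.6 y = 1404.78
41.4 x + 84.0 y = -875.35
Solving the 2×2 system: x ≈ -25.2, y ≈ 2.0 km.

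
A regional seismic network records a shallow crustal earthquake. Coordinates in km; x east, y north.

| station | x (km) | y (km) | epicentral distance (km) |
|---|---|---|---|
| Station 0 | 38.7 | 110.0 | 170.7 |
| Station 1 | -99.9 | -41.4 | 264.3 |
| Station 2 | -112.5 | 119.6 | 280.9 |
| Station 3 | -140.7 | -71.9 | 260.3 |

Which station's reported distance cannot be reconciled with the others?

Solve using three stations at a time. Using Station 0, Station 2, Station 3 (subtract circle equations pairwise → linear system) gives (x, y) ≈ (117.8, -41.2).
Distances from that point to each station vs reported:
  Station 0: calculated 170.7 vs reported 170.7 → residual 0.0 km
  Station 1: calculated 217.7 vs reported 264.3 → residual 46.6 km
  Station 2: calculated 280.9 vs reported 280.9 → residual 0.0 km
  Station 3: calculated 260.3 vs reported 260.3 → residual 0.0 km
Station 0, Station 2, Station 3 are mutually consistent (residuals ≈ 0); Station 1 is off by 46.6 km.

Station 1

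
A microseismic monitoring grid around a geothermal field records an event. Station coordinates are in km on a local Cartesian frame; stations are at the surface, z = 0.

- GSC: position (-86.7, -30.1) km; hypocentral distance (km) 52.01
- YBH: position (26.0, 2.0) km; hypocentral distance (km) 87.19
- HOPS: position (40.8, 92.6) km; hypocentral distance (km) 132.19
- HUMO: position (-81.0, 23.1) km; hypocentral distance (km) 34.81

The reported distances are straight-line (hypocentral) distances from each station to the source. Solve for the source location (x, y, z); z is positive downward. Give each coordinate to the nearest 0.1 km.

(-58.3, 7.8, 21.5)

Each station gives a sphere (x−x_i)² + (y−y_i)² + z² = d_i² (stations at z=0).
Subtracting the GSC sphere from YBH and HOPS: z² cancels, leaving linear equations in x and y:
225.4 x + 64.2 y = -12639.96
255.0 x + 245.4 y = -12952.66
Solving: x ≈ -58.299, y ≈ 7.798 km (keep extra digits for the depth step; rounded: -58.3, 7.8).
Then from the GSC sphere: z² = 52.01² − (x + 86.7)² − (y + 30.1)² with x = -58.299, y = 7.798, so z ≈ 21.498 ≈ 21.5 km.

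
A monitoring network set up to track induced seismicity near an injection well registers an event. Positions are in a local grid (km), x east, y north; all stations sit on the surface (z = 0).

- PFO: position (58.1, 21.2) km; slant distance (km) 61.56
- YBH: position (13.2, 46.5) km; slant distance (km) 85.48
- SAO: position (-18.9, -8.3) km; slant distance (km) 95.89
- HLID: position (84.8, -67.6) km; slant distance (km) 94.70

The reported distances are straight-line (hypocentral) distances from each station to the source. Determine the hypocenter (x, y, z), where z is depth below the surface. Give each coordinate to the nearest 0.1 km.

(56.6, 1.5, 58.3)

Each station gives a sphere (x−x_i)² + (y−y_i)² + z² = d_i² (stations at z=0).
Subtracting the PFO sphere from YBH and SAO: z² cancels, leaving linear equations in x and y:
-89.8 x + 50.6 y = -5005.76
-154.0 x − 59.0 y = -8804.21
Solving: x ≈ 56.593, y ≈ 1.507 km (keep extra digits for the depth step; rounded: 56.6, 1.5).
Then from the PFO sphere: z² = 61.56² − (x − 58.1)² − (y − 21.2)² with x = 56.593, y = 1.507, so z ≈ 58.306 ≈ 58.3 km.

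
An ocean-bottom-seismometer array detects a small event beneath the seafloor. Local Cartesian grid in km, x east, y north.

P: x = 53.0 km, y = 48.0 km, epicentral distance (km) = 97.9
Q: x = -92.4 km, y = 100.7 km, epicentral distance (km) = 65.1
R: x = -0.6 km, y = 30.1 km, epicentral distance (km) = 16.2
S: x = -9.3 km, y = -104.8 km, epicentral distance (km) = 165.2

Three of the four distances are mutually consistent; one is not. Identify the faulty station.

R

Solve using three stations at a time. Using P, Q, S (subtract circle equations pairwise → linear system) gives (x, y) ≈ (-44.5, 56.6).
Distances from that point to each station vs reported:
  P: calculated 97.9 vs reported 97.9 → residual 0.0 km
  Q: calculated 65.1 vs reported 65.1 → residual 0.0 km
  R: calculated 51.3 vs reported 16.2 → residual 35.1 km
  S: calculated 165.2 vs reported 165.2 → residual 0.0 km
P, Q, S are mutually consistent (residuals ≈ 0); R is off by 35.1 km.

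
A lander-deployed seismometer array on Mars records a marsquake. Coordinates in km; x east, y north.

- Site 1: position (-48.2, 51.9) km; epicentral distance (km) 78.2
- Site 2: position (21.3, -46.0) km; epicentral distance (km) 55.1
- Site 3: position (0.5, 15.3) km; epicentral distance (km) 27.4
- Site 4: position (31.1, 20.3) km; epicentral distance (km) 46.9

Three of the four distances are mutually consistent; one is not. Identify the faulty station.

Site 2

Solve using three stations at a time. Using Site 1, Site 3, Site 4 (subtract circle equations pairwise → linear system) gives (x, y) ≈ (-3.0, -12.0).
Distances from that point to each station vs reported:
  Site 1: calculated 78.2 vs reported 78.2 → residual 0.0 km
  Site 2: calculated 41.8 vs reported 55.1 → residual 13.3 km
  Site 3: calculated 27.5 vs reported 27.4 → residual 0.1 km
  Site 4: calculated 46.9 vs reported 46.9 → residual 0.0 km
Site 1, Site 3, Site 4 are mutually consistent (residuals ≈ 0); Site 2 is off by 13.3 km.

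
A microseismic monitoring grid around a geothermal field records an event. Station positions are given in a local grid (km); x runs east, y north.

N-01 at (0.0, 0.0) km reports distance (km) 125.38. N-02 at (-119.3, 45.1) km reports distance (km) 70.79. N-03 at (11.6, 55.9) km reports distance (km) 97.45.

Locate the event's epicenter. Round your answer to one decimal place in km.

(-75.1, 100.4)

Circle about each station: x² + y² = 125.38²; (x + 119.3)² + (y − 45.1)² = 70.79²; (x − 11.6)² + (y − 55.9)² = 97.45².
Subtracting pairs of circle equations eliminates x²+y² and gives linear equations (the radical axes):
-238.6 x + 90.2 y = 26975.42
23.2 x + 111.8 y = 9483.01
Solving the 2×2 system: x ≈ -75.1, y ≈ 100.4 km.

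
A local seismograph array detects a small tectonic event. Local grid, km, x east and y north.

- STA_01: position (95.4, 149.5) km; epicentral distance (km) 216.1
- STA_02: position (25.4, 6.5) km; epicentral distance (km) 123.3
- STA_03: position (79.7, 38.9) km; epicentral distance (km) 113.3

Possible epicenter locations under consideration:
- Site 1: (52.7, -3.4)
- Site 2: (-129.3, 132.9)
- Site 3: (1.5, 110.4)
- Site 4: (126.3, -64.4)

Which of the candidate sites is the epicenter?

For each candidate, compare |candidate − station| to the reported distance:
Site 1: residuals STA_01 57.3, STA_02 94.3, STA_03 63.1 → max 94.3 km
Site 2: residuals STA_01 9.2, STA_02 76.5, STA_03 115.9 → max 115.9 km
Site 3: residuals STA_01 114.4, STA_02 16.7, STA_03 7.3 → max 114.4 km
Site 4: residuals STA_01 0.0, STA_02 0.0, STA_03 0.0 → max 0.0 km
Only Site 4 has all residuals ≈ 0.

Site 4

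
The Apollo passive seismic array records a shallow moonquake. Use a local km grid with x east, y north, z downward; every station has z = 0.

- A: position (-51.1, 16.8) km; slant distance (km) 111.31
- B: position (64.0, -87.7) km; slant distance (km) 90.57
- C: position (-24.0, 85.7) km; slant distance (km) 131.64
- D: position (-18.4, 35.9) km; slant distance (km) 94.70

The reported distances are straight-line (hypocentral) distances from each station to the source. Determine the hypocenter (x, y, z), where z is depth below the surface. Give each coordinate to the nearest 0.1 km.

x ≈ 42.3 km, y ≈ -16.0 km, depth ≈ 50.9 km

Each station gives a sphere (x−x_i)² + (y−y_i)² + z² = d_i² (stations at z=0).
Subtracting the A sphere from B and C: z² cancels, leaving linear equations in x and y:
230.2 x − 209.0 y = 13080.83
54.2 x + 137.8 y = 87.87
Solving: x ≈ 42.298, y ≈ -15.999 km (keep extra digits for the depth step; rounded: 42.3, -16.0).
Then from the A sphere: z² = 111.31² − (x + 51.1)² − (y − 16.8)² with x = 42.298, y = -15.999, so z ≈ 50.901 ≈ 50.9 km.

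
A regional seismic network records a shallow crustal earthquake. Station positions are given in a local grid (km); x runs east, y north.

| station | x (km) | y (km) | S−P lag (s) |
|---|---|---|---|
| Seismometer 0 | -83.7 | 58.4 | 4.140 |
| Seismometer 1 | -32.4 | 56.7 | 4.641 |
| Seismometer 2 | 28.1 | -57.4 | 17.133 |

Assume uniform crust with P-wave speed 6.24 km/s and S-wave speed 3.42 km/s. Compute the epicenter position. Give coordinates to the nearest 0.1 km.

Distance from S−P lag: d = Δt · v_P v_S / (v_P − v_S) = Δt · (6.24·3.42)/(6.24−3.42) ≈ 7.5677·Δt.
So d_Seismometer 0 = 31.33, d_Seismometer 1 = 35.12, d_Seismometer 2 = 129.66 km.
Circle about each station: (x + 83.7)² + (y − 58.4)² = 31.33²; (x + 32.4)² + (y − 56.7)² = 35.12²; (x − 28.1)² + (y + 57.4)² = 129.66².
Subtracting the Seismometer 0 equation from the Seismometer 1 and Seismometer 2 equations removes the quadratic terms:
102.6 x − 3.4 y = -6403.45
223.6 x − 231.6 y = -22162.03
Solving the 2×2 system: x ≈ -61.2, y ≈ 36.6 km.
Check against Seismometer 0 (with the unrounded x, y): √((x + 83.7)²+(y − 58.4)²) = 31.33 ≈ 31.33 km. ✓

(-61.2, 36.6)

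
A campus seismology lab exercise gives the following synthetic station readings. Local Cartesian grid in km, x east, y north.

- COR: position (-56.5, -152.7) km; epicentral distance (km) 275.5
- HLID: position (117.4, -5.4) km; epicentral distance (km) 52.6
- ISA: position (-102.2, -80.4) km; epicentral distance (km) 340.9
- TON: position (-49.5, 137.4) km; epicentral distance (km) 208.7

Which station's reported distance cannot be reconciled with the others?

Solve using three stations at a time. Using COR, HLID, TON (subtract circle equations pairwise → linear system) gives (x, y) ≈ (136.9, 43.5).
Distances from that point to each station vs reported:
  COR: calculated 275.5 vs reported 275.5 → residual 0.0 km
  HLID: calculated 52.7 vs reported 52.6 → residual 0.1 km
  ISA: calculated 269.3 vs reported 340.9 → residual 71.6 km
  TON: calculated 208.7 vs reported 208.7 → residual 0.0 km
COR, HLID, TON are mutually consistent (residuals ≈ 0); ISA is off by 71.6 km.

ISA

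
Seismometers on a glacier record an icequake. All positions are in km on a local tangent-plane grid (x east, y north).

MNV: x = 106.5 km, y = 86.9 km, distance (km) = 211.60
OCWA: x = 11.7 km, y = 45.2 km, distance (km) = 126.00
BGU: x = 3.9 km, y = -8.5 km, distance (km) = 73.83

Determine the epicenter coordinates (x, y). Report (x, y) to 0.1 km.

x ≈ -32.2 km, y ≈ -72.9 km

Circle about each station: (x − 106.5)² + (y − 86.9)² = 211.60²; (x − 11.7)² + (y − 45.2)² = 126.00²; (x − 3.9)² + (y + 8.5)² = 73.83².
Subtracting pairs of circle equations eliminates x²+y² and gives linear equations (the radical axes):
-189.6 x − 83.4 y = 12184.63
-205.2 x − 190.8 y = 20517.29
Solving the 2×2 system: x ≈ -32.2, y ≈ -72.9 km.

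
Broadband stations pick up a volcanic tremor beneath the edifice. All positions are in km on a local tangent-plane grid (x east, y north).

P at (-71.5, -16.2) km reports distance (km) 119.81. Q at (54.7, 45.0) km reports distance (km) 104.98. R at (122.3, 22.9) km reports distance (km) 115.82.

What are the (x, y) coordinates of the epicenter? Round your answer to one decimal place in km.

40.4 km east, -59.0 km north

Circle about each station: (x + 71.5)² + (y + 16.2)² = 119.81²; (x − 54.7)² + (y − 45.0)² = 104.98²; (x − 122.3)² + (y − 22.9)² = 115.82².
Subtracting pairs of circle equations eliminates x²+y² and gives linear equations (the radical axes):
252.4 x + 122.4 y = 2976.04
387.6 x + 78.2 y = 11047.17
Solving the 2×2 system: x ≈ 40.4, y ≈ -59.0 km.
Check against P (with the unrounded x, y): √((x + 71.5)²+(y + 16.2)²) = 119.81 ≈ 119.81 km. ✓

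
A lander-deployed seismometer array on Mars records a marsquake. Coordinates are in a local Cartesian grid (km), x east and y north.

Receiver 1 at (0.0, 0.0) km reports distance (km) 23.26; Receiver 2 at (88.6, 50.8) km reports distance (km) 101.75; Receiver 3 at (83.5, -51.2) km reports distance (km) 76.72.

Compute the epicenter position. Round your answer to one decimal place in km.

Circle about each station: x² + y² = 23.26²; (x − 88.6)² + (y − 50.8)² = 101.75²; (x − 83.5)² + (y + 51.2)² = 76.72².
Subtracting the Receiver 1 equation from the Receiver 2 and Receiver 3 equations removes the quadratic terms:
177.2 x + 101.6 y = 618.57
167.0 x − 102.4 y = 4248.76
Solving the 2×2 system: x ≈ 14.1, y ≈ -18.5 km.
Check against Receiver 1 (with the unrounded x, y): √(x²+y²) = 23.26 ≈ 23.26 km. ✓

x ≈ 14.1 km, y ≈ -18.5 km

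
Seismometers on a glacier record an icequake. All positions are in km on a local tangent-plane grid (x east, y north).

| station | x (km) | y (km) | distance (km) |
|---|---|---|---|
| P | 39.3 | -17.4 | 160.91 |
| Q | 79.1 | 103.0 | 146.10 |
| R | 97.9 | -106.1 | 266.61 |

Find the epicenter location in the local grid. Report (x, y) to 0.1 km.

Circle about each station: (x − 39.3)² + (y + 17.4)² = 160.91²; (x − 79.1)² + (y − 103.0)² = 146.10²; (x − 97.9)² + (y + 106.1)² = 266.61².
Subtracting the P equation from the Q and R equations removes the quadratic terms:
79.6 x + 240.8 y = 19565.38
117.2 x − 177.4 y = -26194.49
Solving the 2×2 system: x ≈ -67.0, y ≈ 103.4 km.

(-67.0, 103.4)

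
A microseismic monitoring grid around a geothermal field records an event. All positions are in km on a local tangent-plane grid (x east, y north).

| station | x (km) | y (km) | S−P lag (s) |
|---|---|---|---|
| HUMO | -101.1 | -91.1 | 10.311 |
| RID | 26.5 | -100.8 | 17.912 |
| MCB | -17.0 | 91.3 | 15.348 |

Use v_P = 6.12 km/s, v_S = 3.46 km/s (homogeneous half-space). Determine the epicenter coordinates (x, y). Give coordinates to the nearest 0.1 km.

Distance from S−P lag: d = Δt · v_P v_S / (v_P − v_S) = Δt · (6.12·3.46)/(6.12−3.46) ≈ 7.9606·Δt.
So d_HUMO = 82.08, d_RID = 142.59, d_MCB = 122.18 km.
Circle about each station: (x + 101.1)² + (y + 91.1)² = 82.08²; (x − 26.5)² + (y + 100.8)² = 142.59²; (x + 17.0)² + (y − 91.3)² = 122.18².
Subtracting the HUMO equation from the RID and MCB equations removes the quadratic terms:
255.2 x − 19.4 y = -21252.31
168.2 x + 364.8 y = -18086.56
Solving the 2×2 system: x ≈ -84.1, y ≈ -10.8 km.

-84.1 km east, -10.8 km north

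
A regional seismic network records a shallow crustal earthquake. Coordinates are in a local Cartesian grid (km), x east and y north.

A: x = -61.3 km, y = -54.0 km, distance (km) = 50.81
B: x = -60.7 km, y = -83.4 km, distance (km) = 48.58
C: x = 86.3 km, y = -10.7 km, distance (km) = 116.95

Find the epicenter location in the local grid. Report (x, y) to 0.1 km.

x ≈ -13.6 km, y ≈ -71.5 km

Circle about each station: (x + 61.3)² + (y + 54.0)² = 50.81²; (x + 60.7)² + (y + 83.4)² = 48.58²; (x − 86.3)² + (y + 10.7)² = 116.95².
Subtracting the A equation from the B and C equations removes the quadratic terms:
1.2 x − 58.8 y = 4188.00
295.2 x + 86.6 y = -10207.16
Solving the 2×2 system: x ≈ -13.6, y ≈ -71.5 km.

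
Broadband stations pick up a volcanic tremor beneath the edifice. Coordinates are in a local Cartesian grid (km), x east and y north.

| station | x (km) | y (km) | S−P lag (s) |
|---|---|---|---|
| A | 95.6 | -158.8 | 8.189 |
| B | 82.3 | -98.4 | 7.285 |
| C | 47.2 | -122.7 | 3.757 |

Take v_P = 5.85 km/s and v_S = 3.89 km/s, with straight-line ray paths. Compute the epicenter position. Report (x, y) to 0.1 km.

Distance from S−P lag: d = Δt · v_P v_S / (v_P − v_S) = Δt · (5.85·3.89)/(5.85−3.89) ≈ 11.6105·Δt.
So d_A = 95.08, d_B = 84.58, d_C = 43.62 km.
Circle about each station: (x − 95.6)² + (y + 158.8)² = 95.08²; (x − 82.3)² + (y + 98.4)² = 84.58²; (x − 47.2)² + (y + 122.7)² = 43.62².
Subtracting pairs of circle equations eliminates x²+y² and gives linear equations (the radical axes):
-26.6 x + 120.8 y = -16014.52
-96.8 x + 72.2 y = -9936.17
Solving the 2×2 system: x ≈ 4.5, y ≈ -131.6 km.
Check against A (with the unrounded x, y): √((x − 95.6)²+(y + 158.8)²) = 95.07 ≈ 95.08 km. ✓

(4.5, -131.6)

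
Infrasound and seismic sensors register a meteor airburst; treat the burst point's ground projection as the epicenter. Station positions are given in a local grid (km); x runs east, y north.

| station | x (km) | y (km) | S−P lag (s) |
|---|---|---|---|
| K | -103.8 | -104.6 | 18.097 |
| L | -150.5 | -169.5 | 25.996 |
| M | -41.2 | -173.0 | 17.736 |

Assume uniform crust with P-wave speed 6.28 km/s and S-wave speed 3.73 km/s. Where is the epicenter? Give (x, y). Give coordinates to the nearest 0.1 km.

Distance from S−P lag: d = Δt · v_P v_S / (v_P − v_S) = Δt · (6.28·3.73)/(6.28−3.73) ≈ 9.1860·Δt.
So d_K = 166.24, d_L = 238.80, d_M = 162.92 km.
Circle about each station: (x + 103.8)² + (y + 104.6)² = 166.24²; (x + 150.5)² + (y + 169.5)² = 238.80²; (x + 41.2)² + (y + 173.0)² = 162.92².
Subtracting pairs of circle equations eliminates x²+y² and gives linear equations (the radical axes):
-93.4 x − 129.8 y = 275.20
125.2 x − 136.8 y = 11003.65
Solving the 2×2 system: x ≈ 47.9, y ≈ -36.6 km.

47.9 km east, -36.6 km north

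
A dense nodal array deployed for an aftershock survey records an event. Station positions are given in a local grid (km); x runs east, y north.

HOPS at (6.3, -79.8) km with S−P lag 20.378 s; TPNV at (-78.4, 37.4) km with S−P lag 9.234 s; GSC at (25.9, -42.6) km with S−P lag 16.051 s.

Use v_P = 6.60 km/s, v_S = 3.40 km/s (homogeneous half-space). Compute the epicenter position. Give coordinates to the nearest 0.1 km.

Distance from S−P lag: d = Δt · v_P v_S / (v_P − v_S) = Δt · (6.60·3.40)/(6.60−3.40) ≈ 7.0125·Δt.
So d_HOPS = 142.90, d_TPNV = 64.75, d_GSC = 112.56 km.
Circle about each station: (x − 6.3)² + (y + 79.8)² = 142.90²; (x + 78.4)² + (y − 37.4)² = 64.75²; (x − 25.9)² + (y + 42.6)² = 112.56².
Subtracting the HOPS equation from the TPNV and GSC equations removes the quadratic terms:
-169.4 x + 234.4 y = 17365.44
39.2 x + 74.4 y = 3828.50
Solving the 2×2 system: x ≈ -18.1, y ≈ 61.0 km.
Check against HOPS (with the unrounded x, y): √((x − 6.3)²+(y + 79.8)²) = 142.90 ≈ 142.90 km. ✓

-18.1 km east, 61.0 km north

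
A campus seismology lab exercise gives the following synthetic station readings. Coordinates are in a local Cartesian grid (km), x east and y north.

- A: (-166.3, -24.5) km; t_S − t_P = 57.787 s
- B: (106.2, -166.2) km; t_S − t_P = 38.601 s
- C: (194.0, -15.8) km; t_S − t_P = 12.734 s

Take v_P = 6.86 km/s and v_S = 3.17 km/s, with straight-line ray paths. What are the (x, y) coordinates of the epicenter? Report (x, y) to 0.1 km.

Distance from S−P lag: d = Δt · v_P v_S / (v_P − v_S) = Δt · (6.86·3.17)/(6.86−3.17) ≈ 5.8933·Δt.
So d_A = 340.55, d_B = 227.49, d_C = 75.05 km.
Circle about each station: (x + 166.3)² + (y + 24.5)² = 340.55²; (x − 106.2)² + (y + 166.2)² = 227.49²; (x − 194.0)² + (y + 15.8)² = 75.05².
Subtracting pairs of circle equations eliminates x²+y² and gives linear equations (the radical axes):
545.0 x − 283.4 y = 74867.54
720.6 x + 17.4 y = 119971.50
Solving the 2×2 system: x ≈ 165.2, y ≈ 53.5 km.
Check against A (with the unrounded x, y): √((x + 166.3)²+(y + 24.5)²) = 340.55 ≈ 340.55 km. ✓

x ≈ 165.2 km, y ≈ 53.5 km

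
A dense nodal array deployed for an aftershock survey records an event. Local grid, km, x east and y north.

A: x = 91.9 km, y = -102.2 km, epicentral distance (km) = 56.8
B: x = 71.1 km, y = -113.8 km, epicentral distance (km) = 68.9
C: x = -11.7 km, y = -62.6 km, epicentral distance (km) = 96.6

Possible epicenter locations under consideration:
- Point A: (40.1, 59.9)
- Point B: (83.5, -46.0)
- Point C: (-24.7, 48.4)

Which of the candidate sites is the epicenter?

Point B

For each candidate, compare |candidate − station| to the reported distance:
Point A: residuals A 113.4, B 107.5, C 36.4 → max 113.4 km
Point B: residuals A 0.0, B 0.0, C 0.0 → max 0.0 km
Point C: residuals A 133.7, B 119.5, C 15.2 → max 133.7 km
Only Point B has all residuals ≈ 0.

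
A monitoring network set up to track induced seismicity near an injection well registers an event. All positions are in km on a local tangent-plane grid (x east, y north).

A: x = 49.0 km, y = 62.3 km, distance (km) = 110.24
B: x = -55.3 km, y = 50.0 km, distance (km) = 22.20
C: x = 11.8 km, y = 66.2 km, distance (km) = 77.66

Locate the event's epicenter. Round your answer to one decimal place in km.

x ≈ -55.7 km, y ≈ 27.8 km

Circle about each station: (x − 49.0)² + (y − 62.3)² = 110.24²; (x + 55.3)² + (y − 50.0)² = 22.20²; (x − 11.8)² + (y − 66.2)² = 77.66².
Subtracting pairs of circle equations eliminates x²+y² and gives linear equations (the radical axes):
-208.6 x − 24.6 y = 10935.82
-74.4 x + 7.8 y = 4361.17
Solving the 2×2 system: x ≈ -55.7, y ≈ 27.8 km.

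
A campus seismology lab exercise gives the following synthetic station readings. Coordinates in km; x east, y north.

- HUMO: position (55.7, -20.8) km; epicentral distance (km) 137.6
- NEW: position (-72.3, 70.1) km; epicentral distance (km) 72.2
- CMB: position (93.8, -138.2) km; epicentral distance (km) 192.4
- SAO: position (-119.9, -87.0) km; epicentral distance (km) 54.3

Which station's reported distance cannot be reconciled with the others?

Solve using three stations at a time. Using HUMO, CMB, SAO (subtract circle equations pairwise → linear system) gives (x, y) ≈ (-78.3, -52.1).
Distances from that point to each station vs reported:
  HUMO: calculated 137.6 vs reported 137.6 → residual 0.0 km
  NEW: calculated 122.4 vs reported 72.2 → residual 50.2 km
  CMB: calculated 192.4 vs reported 192.4 → residual 0.0 km
  SAO: calculated 54.3 vs reported 54.3 → residual 0.0 km
HUMO, CMB, SAO are mutually consistent (residuals ≈ 0); NEW is off by 50.2 km.

NEW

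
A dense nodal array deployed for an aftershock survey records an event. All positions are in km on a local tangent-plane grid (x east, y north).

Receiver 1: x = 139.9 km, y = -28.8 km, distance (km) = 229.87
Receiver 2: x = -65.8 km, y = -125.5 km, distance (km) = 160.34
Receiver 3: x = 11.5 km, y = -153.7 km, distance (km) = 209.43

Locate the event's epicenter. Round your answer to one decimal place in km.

Circle about each station: (x − 139.9)² + (y + 28.8)² = 229.87²; (x + 65.8)² + (y + 125.5)² = 160.34²; (x − 11.5)² + (y + 153.7)² = 209.43².
Subtracting the Receiver 1 equation from the Receiver 2 and Receiver 3 equations removes the quadratic terms:
-411.4 x − 193.4 y = 26809.74
-256.8 x − 249.8 y = 12333.78
Solving the 2×2 system: x ≈ -81.2, y ≈ 34.1 km.
Check against Receiver 1 (with the unrounded x, y): √((x − 139.9)²+(y + 28.8)²) = 229.87 ≈ 229.87 km. ✓

-81.2 km east, 34.1 km north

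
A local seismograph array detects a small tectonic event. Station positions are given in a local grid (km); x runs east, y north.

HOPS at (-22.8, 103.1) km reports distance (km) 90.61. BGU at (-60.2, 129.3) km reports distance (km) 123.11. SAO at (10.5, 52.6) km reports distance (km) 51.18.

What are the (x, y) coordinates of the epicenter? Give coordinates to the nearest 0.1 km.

Circle about each station: (x + 22.8)² + (y − 103.1)² = 90.61²; (x + 60.2)² + (y − 129.3)² = 123.11²; (x − 10.5)² + (y − 52.6)² = 51.18².
Subtracting the HOPS equation from the BGU and SAO equations removes the quadratic terms:
-74.8 x + 52.4 y = 2247.18
66.6 x − 101.0 y = -2681.66
Solving the 2×2 system: x ≈ -21.3, y ≈ 12.5 km.
Check against HOPS (with the unrounded x, y): √((x + 22.8)²+(y − 103.1)²) = 90.58 ≈ 90.61 km. ✓

x ≈ -21.3 km, y ≈ 12.5 km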